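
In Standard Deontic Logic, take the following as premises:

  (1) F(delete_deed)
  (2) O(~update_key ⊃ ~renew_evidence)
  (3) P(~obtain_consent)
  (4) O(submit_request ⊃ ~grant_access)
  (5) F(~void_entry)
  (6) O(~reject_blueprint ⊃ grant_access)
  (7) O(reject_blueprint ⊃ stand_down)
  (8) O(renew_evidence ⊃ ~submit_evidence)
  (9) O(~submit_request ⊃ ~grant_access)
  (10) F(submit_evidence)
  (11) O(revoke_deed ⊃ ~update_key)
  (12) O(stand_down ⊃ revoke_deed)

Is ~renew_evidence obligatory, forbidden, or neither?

Premises 9 and 4 are O(~submit_request ⊃ ~grant_access) and O(submit_request ⊃ ~grant_access); every ideal world satisfies ~submit_request or submit_request, so in either case ~grant_access holds — hence O(~grant_access).
Premise 6 is O(~reject_blueprint ⊃ grant_access); contrapositively O(~grant_access ⊃ reject_blueprint). Since O(~grant_access) holds, K gives O(reject_blueprint).
Premise 7 is O(reject_blueprint ⊃ stand_down); since O(reject_blueprint), deontic closure gives O(stand_down).
Applying K to premise 12 (O(stand_down ⊃ revoke_deed)) and O(stand_down) yields O(revoke_deed).
Applying K to premise 11 (O(revoke_deed ⊃ ~update_key)) and O(revoke_deed) yields O(~update_key).
From O(~update_key) and premise 2, O(~update_key ⊃ ~renew_evidence), we obtain O(~renew_evidence).
Premises 1, 3, 5, 8, 10 do not contribute to this derivation.
Hence ~renew_evidence is obligatory.

Obligatory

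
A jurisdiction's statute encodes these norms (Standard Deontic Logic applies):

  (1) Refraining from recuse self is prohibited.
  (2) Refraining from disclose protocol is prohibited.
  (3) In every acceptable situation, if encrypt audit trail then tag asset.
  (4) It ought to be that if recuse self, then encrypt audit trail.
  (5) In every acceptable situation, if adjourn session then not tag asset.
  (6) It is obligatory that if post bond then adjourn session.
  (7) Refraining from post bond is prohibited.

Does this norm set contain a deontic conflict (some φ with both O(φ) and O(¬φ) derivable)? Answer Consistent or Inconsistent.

Premise 1 is F(¬recuse_self), i.e. O(recuse_self).
Premise 4 is O(recuse_self → encrypt_audit_trail); since O(recuse_self), deontic closure gives O(encrypt_audit_trail).
With premise 3, O(encrypt_audit_trail → tag_asset), the K-axiom yields O(tag_asset).
The contrapositive of premise 5 (O(adjourn_session → ¬tag_asset)) is O(tag_asset → ¬adjourn_session), and O(tag_asset) is already established, so O(¬adjourn_session).
Premise 6, O(post_bond → adjourn_session), contraposes to O(¬adjourn_session → ¬post_bond); with O(¬adjourn_session) we get O(¬post_bond).
But premise 7, F(¬post_bond), means O(post_bond).
We now have both O(¬post_bond) and O(post_bond) — post_bond is simultaneously obligatory and forbidden, violating the D-axiom.

Inconsistent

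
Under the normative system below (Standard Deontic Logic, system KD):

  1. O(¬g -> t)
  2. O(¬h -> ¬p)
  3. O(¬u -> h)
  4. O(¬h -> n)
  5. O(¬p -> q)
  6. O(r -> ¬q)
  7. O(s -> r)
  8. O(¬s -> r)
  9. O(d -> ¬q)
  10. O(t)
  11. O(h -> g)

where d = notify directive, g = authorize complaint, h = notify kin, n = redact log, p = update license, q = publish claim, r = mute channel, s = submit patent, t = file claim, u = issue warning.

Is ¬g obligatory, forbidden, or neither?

Premises 7 and 8 cover both cases: O(s -> r) and O(¬s -> r). Since s ∨ ¬s is a tautology, O(r) follows.
With premise 6, O(r -> ¬q), the K-axiom yields O(¬q).
Premise 5 is O(¬p -> q); contrapositively O(¬q -> p). Since O(¬q) holds, K gives O(p).
Premise 2 is O(¬h -> ¬p); contrapositively O(p -> h). Since O(p) holds, K gives O(h).
From O(h) and premise 11, O(h -> g), we obtain O(g).
Premises 1, 3, 4, 9, 10 do not contribute to this derivation.
Thus O(g), which is F(¬g): ¬g is forbidden.

Forbidden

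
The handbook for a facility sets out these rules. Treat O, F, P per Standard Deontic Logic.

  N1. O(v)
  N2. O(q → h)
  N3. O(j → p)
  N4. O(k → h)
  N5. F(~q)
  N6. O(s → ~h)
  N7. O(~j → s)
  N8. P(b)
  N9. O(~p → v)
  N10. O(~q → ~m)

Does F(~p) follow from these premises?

F(~q) at premise 5 means O(q).
From O(q) and premise 2, O(q → h), we obtain O(h).
Premise 6, O(s → ~h), contraposes to O(h → ~s); with O(h) we get O(~s).
The contrapositive of premise 7 (O(~j → s)) is O(~s → j), and O(~s) is already established, so O(j).
Applying K to premise 3 (O(j → p)) and O(j) yields O(p).
Premises 1, 4, 8, 9, 10 do not contribute to this derivation.
So O(p) holds, i.e. F(~p). The claim follows.

Yes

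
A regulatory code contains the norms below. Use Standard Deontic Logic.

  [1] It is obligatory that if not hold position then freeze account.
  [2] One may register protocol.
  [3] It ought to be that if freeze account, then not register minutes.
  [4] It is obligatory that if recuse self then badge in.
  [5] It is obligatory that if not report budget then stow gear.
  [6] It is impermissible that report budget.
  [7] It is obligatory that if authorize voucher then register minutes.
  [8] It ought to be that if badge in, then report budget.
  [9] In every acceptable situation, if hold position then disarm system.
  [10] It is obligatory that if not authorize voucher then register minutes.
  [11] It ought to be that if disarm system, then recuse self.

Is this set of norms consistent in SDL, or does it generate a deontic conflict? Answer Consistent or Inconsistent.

Premises 7 and 10 cover both cases: O(authorize_voucher → register_minutes) and O(¬authorize_voucher → register_minutes). Since authorize_voucher ∨ ¬authorize_voucher is a tautology, O(register_minutes) follows.
Premise 3 is O(freeze_account → ¬register_minutes); contrapositively O(register_minutes → ¬freeze_account). Since O(register_minutes) holds, K gives O(¬freeze_account).
Premise 1, O(¬hold_position → freeze_account), contraposes to O(¬freeze_account → hold_position); with O(¬freeze_account) we get O(hold_position).
Applying K to premise 9 (O(hold_position → disarm_system)) and O(hold_position) yields O(disarm_system).
Premise 11 is O(disarm_system → recuse_self); since O(disarm_system), deontic closure gives O(recuse_self).
With premise 4, O(recuse_self → badge_in), the K-axiom yields O(badge_in).
Applying K to premise 8 (O(badge_in → report_budget)) and O(badge_in) yields O(report_budget).
Yet premise 6 is F(report_budget), i.e. O(¬report_budget).
We now have both O(report_budget) and O(¬report_budget) — report_budget is simultaneously obligatory and forbidden, violating the D-axiom.

Inconsistent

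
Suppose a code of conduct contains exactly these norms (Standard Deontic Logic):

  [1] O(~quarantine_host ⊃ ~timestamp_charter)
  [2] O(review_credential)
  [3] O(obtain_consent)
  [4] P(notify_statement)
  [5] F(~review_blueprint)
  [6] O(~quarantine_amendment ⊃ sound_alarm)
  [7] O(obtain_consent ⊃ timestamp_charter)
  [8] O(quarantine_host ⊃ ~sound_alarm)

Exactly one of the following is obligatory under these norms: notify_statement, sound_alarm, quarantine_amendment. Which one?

Premise 3 gives O(obtain_consent).
From O(obtain_consent) and premise 7, O(obtain_consent ⊃ timestamp_charter), we obtain O(timestamp_charter).
The contrapositive of premise 1 (O(~quarantine_host ⊃ ~timestamp_charter)) is O(timestamp_charter ⊃ quarantine_host), and O(timestamp_charter) is already established, so O(quarantine_host).
From O(quarantine_host) and premise 8, O(quarantine_host ⊃ ~sound_alarm), we obtain O(~sound_alarm).
The contrapositive of premise 6 (O(~quarantine_amendment ⊃ sound_alarm)) is O(~sound_alarm ⊃ quarantine_amendment), and O(~sound_alarm) is already established, so O(quarantine_amendment).
So O(quarantine_amendment) holds — quarantine_amendment is obligatory. None of the other listed options is made obligatory by any chain of premises.

quarantine_amendment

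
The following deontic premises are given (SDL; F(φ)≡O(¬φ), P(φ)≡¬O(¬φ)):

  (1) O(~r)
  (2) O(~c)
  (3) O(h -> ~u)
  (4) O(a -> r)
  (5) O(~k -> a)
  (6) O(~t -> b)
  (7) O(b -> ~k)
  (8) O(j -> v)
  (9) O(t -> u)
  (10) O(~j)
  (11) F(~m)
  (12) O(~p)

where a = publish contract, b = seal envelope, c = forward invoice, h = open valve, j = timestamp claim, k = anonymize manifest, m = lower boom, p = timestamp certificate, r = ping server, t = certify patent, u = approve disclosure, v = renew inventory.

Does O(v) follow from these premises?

No

Premise 8 is O(j -> v), but O(j) is not derivable from the premises, so it does not yield O(v).
No other premise forces O(v). An ideal world satisfying every premise can still have v false, so O(v) is not derivable.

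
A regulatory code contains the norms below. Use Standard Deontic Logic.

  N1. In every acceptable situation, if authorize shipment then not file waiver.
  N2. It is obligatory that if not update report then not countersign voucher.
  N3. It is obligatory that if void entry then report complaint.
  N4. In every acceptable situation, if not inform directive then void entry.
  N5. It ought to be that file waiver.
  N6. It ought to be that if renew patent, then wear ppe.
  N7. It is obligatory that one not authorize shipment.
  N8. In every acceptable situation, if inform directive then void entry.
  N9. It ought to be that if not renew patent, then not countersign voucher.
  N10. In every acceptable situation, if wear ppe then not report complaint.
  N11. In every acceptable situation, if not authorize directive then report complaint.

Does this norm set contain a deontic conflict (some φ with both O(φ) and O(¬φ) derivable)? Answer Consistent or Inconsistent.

Premise 1 is O(authorize_shipment → ¬file_waiver), but O(authorize_shipment) is not derivable from the premises, so it does not yield O(¬file_waiver).
So O(¬file_waiver) is not derivable, and the apparent clash with O(file_waiver) does not arise.
A world satisfying every obligation exists (e.g. authorize_directive=false, authorize_shipment=false, countersign_voucher=false, file_waiver=true, inform_directive=false, renew_patent=false, report_complaint=true, update_report=false, void_entry=true, wear_ppe=false); no atom is both obligatory and forbidden, so the set is consistent.

Consistent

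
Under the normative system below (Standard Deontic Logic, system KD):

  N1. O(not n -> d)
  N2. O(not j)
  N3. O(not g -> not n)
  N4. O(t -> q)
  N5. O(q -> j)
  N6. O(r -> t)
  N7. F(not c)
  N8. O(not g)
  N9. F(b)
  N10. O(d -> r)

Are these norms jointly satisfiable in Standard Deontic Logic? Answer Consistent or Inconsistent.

Inconsistent

Premise 2 gives O(not j).
Premise 5, O(q -> j), contraposes to O(not j -> not q); with O(not j) we get O(not q).
The contrapositive of premise 4 (O(t -> q)) is O(not q -> not t), and O(not q) is already established, so O(not t).
Premise 6, O(r -> t), contraposes to O(not t -> not r); with O(not t) we get O(not r).
The contrapositive of premise 10 (O(d -> r)) is O(not r -> not d), and O(not r) is already established, so O(not d).
The contrapositive of premise 1 (O(not n -> d)) is O(not d -> n), and O(not d) is already established, so O(n).
Premise 3 is O(not g -> not n); contrapositively O(n -> g). Since O(n) holds, K gives O(g).
But premise 8 directly asserts O(not g).
We now have both O(g) and O(not g) — g is simultaneously obligatory and forbidden, violating the D-axiom.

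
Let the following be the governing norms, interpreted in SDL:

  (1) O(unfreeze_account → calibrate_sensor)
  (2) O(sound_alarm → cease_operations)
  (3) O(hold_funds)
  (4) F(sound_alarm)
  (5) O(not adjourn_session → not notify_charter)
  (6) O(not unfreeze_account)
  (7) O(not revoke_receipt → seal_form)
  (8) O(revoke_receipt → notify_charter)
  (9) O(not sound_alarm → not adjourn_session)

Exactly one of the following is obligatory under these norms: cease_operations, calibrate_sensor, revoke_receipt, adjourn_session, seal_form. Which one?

seal_form

F(sound_alarm) at premise 4 means O(not sound_alarm).
Applying K to premise 9 (O(not sound_alarm → not adjourn_session)) and O(not sound_alarm) yields O(not adjourn_session).
With premise 5, O(not adjourn_session → not notify_charter), the K-axiom yields O(not notify_charter).
Premise 8, O(revoke_receipt → notify_charter), contraposes to O(not notify_charter → not revoke_receipt); with O(not notify_charter) we get O(not revoke_receipt).
Applying K to premise 7 (O(not revoke_receipt → seal_form)) and O(not revoke_receipt) yields O(seal_form).
So O(seal_form) holds — seal_form is obligatory. None of the other listed options is made obligatory by any chain of premises.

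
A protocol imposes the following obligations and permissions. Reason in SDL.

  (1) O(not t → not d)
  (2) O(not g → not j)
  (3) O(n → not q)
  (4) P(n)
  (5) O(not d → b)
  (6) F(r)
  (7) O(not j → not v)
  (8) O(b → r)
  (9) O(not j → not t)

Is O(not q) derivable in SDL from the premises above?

Premise 3 is O(n → not q), but O(n) is not derivable from the premises (the permission P(n) asserts only not O(not n), not O(n)), so it does not yield O(not q).
No other premise forces O(not q). An ideal world satisfying every premise can still have not q false, so O(not q) is not derivable.

No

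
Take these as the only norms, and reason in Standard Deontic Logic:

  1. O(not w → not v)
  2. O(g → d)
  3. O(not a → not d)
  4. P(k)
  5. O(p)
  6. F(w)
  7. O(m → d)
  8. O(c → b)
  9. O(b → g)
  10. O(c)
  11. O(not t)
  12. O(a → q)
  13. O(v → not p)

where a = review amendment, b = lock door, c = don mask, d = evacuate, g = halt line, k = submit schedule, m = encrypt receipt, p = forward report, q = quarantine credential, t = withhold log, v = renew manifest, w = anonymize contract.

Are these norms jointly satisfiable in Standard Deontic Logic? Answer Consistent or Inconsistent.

Premise 13 is O(v → not p), but O(v) is not derivable from the premises, so it does not yield O(not p).
So O(not p) is not derivable, and the apparent clash with O(p) does not arise.
A world satisfying every obligation exists (e.g. a=true, b=true, c=true, d=true, g=true, k=false, m=false, p=true, q=true, t=false, v=false, w=false); no atom is both obligatory and forbidden, so the set is consistent.

Consistent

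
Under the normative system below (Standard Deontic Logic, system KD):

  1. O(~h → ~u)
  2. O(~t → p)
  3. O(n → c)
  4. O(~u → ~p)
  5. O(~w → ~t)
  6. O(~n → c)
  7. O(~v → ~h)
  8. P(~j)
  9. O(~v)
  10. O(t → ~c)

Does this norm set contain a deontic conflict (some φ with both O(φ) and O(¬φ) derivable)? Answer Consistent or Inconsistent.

By case analysis on ~n: premise 6 gives O(~n → c) and premise 3 gives O(n → c), so O(c) either way.
Premise 10, O(t → ~c), contraposes to O(c → ~t); with O(c) we get O(~t).
With premise 2, O(~t → p), the K-axiom yields O(p).
Premise 4, O(~u → ~p), contraposes to O(p → u); with O(p) we get O(u).
Premise 1 is O(~h → ~u); contrapositively O(u → h). Since O(u) holds, K gives O(h).
The contrapositive of premise 7 (O(~v → ~h)) is O(h → v), and O(h) is already established, so O(v).
Yet premise 9 states O(~v).
We now have both O(v) and O(~v) — v is simultaneously obligatory and forbidden, violating the D-axiom.

Inconsistent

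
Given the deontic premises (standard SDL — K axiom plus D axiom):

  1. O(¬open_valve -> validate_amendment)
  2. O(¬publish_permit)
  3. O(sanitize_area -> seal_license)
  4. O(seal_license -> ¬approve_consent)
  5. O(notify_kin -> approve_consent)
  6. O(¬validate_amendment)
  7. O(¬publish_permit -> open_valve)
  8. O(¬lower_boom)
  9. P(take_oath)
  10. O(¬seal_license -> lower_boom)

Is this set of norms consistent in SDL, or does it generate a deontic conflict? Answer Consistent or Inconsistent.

Consistent

Premise 1 is O(¬open_valve -> validate_amendment), but O(¬open_valve) is not derivable from the premises, so it does not yield O(validate_amendment).
So O(validate_amendment) is not derivable, and the apparent clash with O(¬validate_amendment) does not arise.
A world satisfying every obligation exists (e.g. approve_consent=false, lower_boom=false, notify_kin=false, open_valve=true, publish_permit=false, sanitize_area=false, seal_license=true, take_oath=false, validate_amendment=false); no atom is both obligatory and forbidden, so the set is consistent.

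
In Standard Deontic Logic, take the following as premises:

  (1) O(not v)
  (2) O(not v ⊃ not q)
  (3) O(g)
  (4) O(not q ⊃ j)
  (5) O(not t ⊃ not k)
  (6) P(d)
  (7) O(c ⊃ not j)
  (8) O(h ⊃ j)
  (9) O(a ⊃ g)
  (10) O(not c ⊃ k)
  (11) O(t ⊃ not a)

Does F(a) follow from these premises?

Yes

From premise 1 we have O(not v).
From O(not v) and premise 2, O(not v ⊃ not q), we obtain O(not q).
From O(not q) and premise 4, O(not q ⊃ j), we obtain O(j).
The contrapositive of premise 7 (O(c ⊃ not j)) is O(j ⊃ not c), and O(j) is already established, so O(not c).
Premise 10 is O(not c ⊃ k); since O(not c), deontic closure gives O(k).
Premise 5, O(not t ⊃ not k), contraposes to O(k ⊃ t); with O(k) we get O(t).
With premise 11, O(t ⊃ not a), the K-axiom yields O(not a).
Premises 3, 6, 8, 9 do not contribute to this derivation.
So O(not a) holds, i.e. F(a). The claim follows.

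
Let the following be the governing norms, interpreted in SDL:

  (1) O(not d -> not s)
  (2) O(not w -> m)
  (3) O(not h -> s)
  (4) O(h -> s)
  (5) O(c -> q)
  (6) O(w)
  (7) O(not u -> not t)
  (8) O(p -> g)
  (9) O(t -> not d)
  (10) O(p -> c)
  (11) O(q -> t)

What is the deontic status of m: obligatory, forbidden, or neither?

Neither

Premise 2 is O(not w -> m), but O(not w) is not derivable from the premises, so it does not yield O(m).
No premise or chain of K-axiom applications forces O(m), and none forces O(not m). So m is neither obligatory nor forbidden under these norms.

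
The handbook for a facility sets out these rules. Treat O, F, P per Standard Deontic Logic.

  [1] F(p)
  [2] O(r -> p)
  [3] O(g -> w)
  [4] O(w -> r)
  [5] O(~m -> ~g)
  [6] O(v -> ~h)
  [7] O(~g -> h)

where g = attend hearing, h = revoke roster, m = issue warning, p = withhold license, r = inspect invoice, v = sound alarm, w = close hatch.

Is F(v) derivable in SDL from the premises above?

Premise 1, F(p), is equivalent to O(~p).
Premise 2 is O(r -> p); contrapositively O(~p -> ~r). Since O(~p) holds, K gives O(~r).
Premise 4, O(w -> r), contraposes to O(~r -> ~w); with O(~r) we get O(~w).
Premise 3, O(g -> w), contraposes to O(~w -> ~g); with O(~w) we get O(~g).
Premise 7 is O(~g -> h); since O(~g), deontic closure gives O(h).
Premise 6 is O(v -> ~h); contrapositively O(h -> ~v). Since O(h) holds, K gives O(~v).
Premise 5 does not contribute to this derivation.
So O(~v) holds, i.e. F(v). The claim follows.

Yes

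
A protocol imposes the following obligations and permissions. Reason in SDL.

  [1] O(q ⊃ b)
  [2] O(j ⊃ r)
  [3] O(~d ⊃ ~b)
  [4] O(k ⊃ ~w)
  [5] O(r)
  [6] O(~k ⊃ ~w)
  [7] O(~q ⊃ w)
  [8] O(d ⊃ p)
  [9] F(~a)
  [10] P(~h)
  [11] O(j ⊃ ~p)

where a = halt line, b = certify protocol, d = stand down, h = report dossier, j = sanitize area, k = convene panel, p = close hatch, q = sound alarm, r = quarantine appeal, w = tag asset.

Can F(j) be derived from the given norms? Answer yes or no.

Yes

Premises 6 and 4 are O(~k ⊃ ~w) and O(k ⊃ ~w); every ideal world satisfies ~k or k, so in either case ~w holds — hence O(~w).
Premise 7, O(~q ⊃ w), contraposes to O(~w ⊃ q); with O(~w) we get O(q).
Applying K to premise 1 (O(q ⊃ b)) and O(q) yields O(b).
Premise 3, O(~d ⊃ ~b), contraposes to O(b ⊃ d); with O(b) we get O(d).
From O(d) and premise 8, O(d ⊃ p), we obtain O(p).
Premise 11, O(j ⊃ ~p), contraposes to O(p ⊃ ~j); with O(p) we get O(~j).
Premises 2, 5, 9, 10 do not contribute to this derivation.
So O(~j) holds, i.e. F(j). The claim follows.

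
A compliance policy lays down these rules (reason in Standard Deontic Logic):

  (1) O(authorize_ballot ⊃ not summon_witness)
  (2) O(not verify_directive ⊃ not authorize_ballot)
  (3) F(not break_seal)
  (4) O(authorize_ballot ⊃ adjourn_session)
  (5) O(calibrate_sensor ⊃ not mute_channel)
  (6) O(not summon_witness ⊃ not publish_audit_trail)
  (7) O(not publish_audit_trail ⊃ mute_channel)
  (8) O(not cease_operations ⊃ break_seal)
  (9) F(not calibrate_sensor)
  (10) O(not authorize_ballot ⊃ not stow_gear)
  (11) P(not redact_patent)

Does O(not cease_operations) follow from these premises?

Premise 8 is O(not cease_operations ⊃ break_seal); even if O(break_seal) held, inferring O(not cease_operations) would be affirming the consequent — invalid.
No other premise forces O(not cease_operations). An ideal world satisfying every premise can still have not cease_operations false, so O(not cease_operations) is not derivable.

No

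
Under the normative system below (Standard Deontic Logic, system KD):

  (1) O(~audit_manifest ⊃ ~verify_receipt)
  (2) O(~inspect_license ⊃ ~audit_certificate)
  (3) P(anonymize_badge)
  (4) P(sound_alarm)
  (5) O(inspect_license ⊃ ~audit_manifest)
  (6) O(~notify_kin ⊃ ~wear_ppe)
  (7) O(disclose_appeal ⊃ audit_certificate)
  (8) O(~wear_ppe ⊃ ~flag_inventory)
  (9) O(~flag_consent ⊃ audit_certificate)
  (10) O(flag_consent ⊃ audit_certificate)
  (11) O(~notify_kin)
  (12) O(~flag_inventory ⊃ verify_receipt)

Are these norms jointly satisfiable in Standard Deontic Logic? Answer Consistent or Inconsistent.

Premises 9 and 10 cover both cases: O(~flag_consent ⊃ audit_certificate) and O(flag_consent ⊃ audit_certificate). Since ~flag_consent ∨ flag_consent is a tautology, O(audit_certificate) follows.
The contrapositive of premise 2 (O(~inspect_license ⊃ ~audit_certificate)) is O(audit_certificate ⊃ inspect_license), and O(audit_certificate) is already established, so O(inspect_license).
Premise 5 is O(inspect_license ⊃ ~audit_manifest); since O(inspect_license), deontic closure gives O(~audit_manifest).
Applying K to premise 1 (O(~audit_manifest ⊃ ~verify_receipt)) and O(~audit_manifest) yields O(~verify_receipt).
Premise 12 is O(~flag_inventory ⊃ verify_receipt); contrapositively O(~verify_receipt ⊃ flag_inventory). Since O(~verify_receipt) holds, K gives O(flag_inventory).
The contrapositive of premise 8 (O(~wear_ppe ⊃ ~flag_inventory)) is O(flag_inventory ⊃ wear_ppe), and O(flag_inventory) is already established, so O(wear_ppe).
Premise 6, O(~notify_kin ⊃ ~wear_ppe), contraposes to O(wear_ppe ⊃ notify_kin); with O(wear_ppe) we get O(notify_kin).
Yet premise 11 states O(~notify_kin).
We now have both O(notify_kin) and O(~notify_kin) — notify_kin is simultaneously obligatory and forbidden, violating the D-axiom.

Inconsistent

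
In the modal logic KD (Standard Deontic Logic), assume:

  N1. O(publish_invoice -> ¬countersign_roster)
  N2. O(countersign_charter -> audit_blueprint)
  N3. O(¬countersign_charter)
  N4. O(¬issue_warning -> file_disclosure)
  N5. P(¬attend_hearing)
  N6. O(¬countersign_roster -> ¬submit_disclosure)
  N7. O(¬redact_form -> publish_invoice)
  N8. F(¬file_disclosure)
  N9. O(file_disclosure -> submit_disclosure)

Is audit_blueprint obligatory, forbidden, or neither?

Premise 2 is O(countersign_charter -> audit_blueprint), but O(countersign_charter) is not derivable from the premises, so it does not yield O(audit_blueprint).
No premise or chain of K-axiom applications forces O(audit_blueprint), and none forces O(¬audit_blueprint). So audit_blueprint is neither obligatory nor forbidden under these norms.

Neither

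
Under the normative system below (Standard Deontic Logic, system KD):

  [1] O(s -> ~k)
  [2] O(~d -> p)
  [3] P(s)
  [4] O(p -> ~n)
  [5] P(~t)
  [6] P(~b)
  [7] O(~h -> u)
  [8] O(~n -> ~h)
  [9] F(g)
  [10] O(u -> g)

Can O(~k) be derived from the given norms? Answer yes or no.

No

Premise 1 is O(s -> ~k), but O(s) is not derivable from the premises (the permission P(s) asserts only ~O(~s), not O(s)), so it does not yield O(~k).
No other premise forces O(~k). An ideal world satisfying every premise can still have ~k false, so O(~k) is not derivable.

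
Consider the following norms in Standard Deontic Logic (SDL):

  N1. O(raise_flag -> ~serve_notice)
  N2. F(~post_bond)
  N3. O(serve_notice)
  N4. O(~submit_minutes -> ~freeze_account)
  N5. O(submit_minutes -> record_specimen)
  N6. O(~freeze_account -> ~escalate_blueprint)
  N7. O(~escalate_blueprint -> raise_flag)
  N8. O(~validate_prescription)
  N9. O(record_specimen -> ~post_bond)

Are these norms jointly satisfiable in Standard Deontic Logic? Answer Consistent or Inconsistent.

Inconsistent

Premise 3 gives O(serve_notice).
Premise 1 is O(raise_flag -> ~serve_notice); contrapositively O(serve_notice -> ~raise_flag). Since O(serve_notice) holds, K gives O(~raise_flag).
Premise 7 is O(~escalate_blueprint -> raise_flag); contrapositively O(~raise_flag -> escalate_blueprint). Since O(~raise_flag) holds, K gives O(escalate_blueprint).
Premise 6, O(~freeze_account -> ~escalate_blueprint), contraposes to O(escalate_blueprint -> freeze_account); with O(escalate_blueprint) we get O(freeze_account).
Premise 4, O(~submit_minutes -> ~freeze_account), contraposes to O(freeze_account -> submit_minutes); with O(freeze_account) we get O(submit_minutes).
Applying K to premise 5 (O(submit_minutes -> record_specimen)) and O(submit_minutes) yields O(record_specimen).
Premise 9 is O(record_specimen -> ~post_bond); since O(record_specimen), deontic closure gives O(~post_bond).
Yet premise 2 is F(~post_bond), i.e. O(post_bond).
We now have both O(~post_bond) and O(post_bond) — post_bond is simultaneously obligatory and forbidden, violating the D-axiom.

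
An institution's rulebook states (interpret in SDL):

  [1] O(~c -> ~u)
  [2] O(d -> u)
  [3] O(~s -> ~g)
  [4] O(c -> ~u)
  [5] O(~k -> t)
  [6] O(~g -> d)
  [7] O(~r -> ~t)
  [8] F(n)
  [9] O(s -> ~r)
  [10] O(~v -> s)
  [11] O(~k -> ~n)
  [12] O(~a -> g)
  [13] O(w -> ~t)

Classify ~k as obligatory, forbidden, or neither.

Forbidden

Premises 1 and 4 cover both cases: O(~c -> ~u) and O(c -> ~u). Since ~c ∨ c is a tautology, O(~u) follows.
Premise 2, O(d -> u), contraposes to O(~u -> ~d); with O(~u) we get O(~d).
Premise 6, O(~g -> d), contraposes to O(~d -> g); with O(~d) we get O(g).
Premise 3, O(~s -> ~g), contraposes to O(g -> s); with O(g) we get O(s).
With premise 9, O(s -> ~r), the K-axiom yields O(~r).
From O(~r) and premise 7, O(~r -> ~t), we obtain O(~t).
Premise 5, O(~k -> t), contraposes to O(~t -> k); with O(~t) we get O(k).
Premises 8, 10, 11, 12, 13 do not contribute to this derivation.
Thus O(k), which is F(~k): ~k is forbidden.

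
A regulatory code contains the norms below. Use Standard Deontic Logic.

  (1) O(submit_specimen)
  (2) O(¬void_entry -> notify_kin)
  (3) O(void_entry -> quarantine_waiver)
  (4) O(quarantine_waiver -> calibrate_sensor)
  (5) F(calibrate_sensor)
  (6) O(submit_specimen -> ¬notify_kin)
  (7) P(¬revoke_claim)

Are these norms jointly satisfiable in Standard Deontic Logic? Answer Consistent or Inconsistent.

F(calibrate_sensor) at premise 5 means O(¬calibrate_sensor).
Premise 4, O(quarantine_waiver -> calibrate_sensor), contraposes to O(¬calibrate_sensor -> ¬quarantine_waiver); with O(¬calibrate_sensor) we get O(¬quarantine_waiver).
Premise 3 is O(void_entry -> quarantine_waiver); contrapositively O(¬quarantine_waiver -> ¬void_entry). Since O(¬quarantine_waiver) holds, K gives O(¬void_entry).
Premise 2 is O(¬void_entry -> notify_kin); since O(¬void_entry), deontic closure gives O(notify_kin).
Premise 6 is O(submit_specimen -> ¬notify_kin); contrapositively O(notify_kin -> ¬submit_specimen). Since O(notify_kin) holds, K gives O(¬submit_specimen).
Yet premise 1 states O(submit_specimen).
We now have both O(¬submit_specimen) and O(submit_specimen) — submit_specimen is simultaneously obligatory and forbidden, violating the D-axiom.

Inconsistent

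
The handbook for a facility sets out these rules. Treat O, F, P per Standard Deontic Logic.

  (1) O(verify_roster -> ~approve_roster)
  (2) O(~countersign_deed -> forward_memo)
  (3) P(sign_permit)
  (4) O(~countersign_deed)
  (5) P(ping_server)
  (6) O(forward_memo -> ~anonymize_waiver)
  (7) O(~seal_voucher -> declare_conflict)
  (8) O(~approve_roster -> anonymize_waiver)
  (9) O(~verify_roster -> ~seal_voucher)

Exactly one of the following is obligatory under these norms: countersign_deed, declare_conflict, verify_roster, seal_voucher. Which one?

From premise 4 we have O(~countersign_deed).
With premise 2, O(~countersign_deed -> forward_memo), the K-axiom yields O(forward_memo).
Premise 6 is O(forward_memo -> ~anonymize_waiver); since O(forward_memo), deontic closure gives O(~anonymize_waiver).
The contrapositive of premise 8 (O(~approve_roster -> anonymize_waiver)) is O(~anonymize_waiver -> approve_roster), and O(~anonymize_waiver) is already established, so O(approve_roster).
Premise 1 is O(verify_roster -> ~approve_roster); contrapositively O(approve_roster -> ~verify_roster). Since O(approve_roster) holds, K gives O(~verify_roster).
Premise 9 is O(~verify_roster -> ~seal_voucher); since O(~verify_roster), deontic closure gives O(~seal_voucher).
With premise 7, O(~seal_voucher -> declare_conflict), the K-axiom yields O(declare_conflict).
So O(declare_conflict) holds — declare_conflict is obligatory. None of the other listed options is made obligatory by any chain of premises.

declare_conflict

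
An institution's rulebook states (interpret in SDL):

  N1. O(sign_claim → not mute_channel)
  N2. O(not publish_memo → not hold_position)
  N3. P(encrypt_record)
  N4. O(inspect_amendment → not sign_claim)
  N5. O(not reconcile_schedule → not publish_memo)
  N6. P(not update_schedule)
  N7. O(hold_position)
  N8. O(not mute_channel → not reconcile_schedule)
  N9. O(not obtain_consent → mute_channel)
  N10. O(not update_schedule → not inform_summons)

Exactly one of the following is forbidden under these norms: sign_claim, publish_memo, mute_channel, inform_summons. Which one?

sign_claim

Premise 7 gives O(hold_position).
Premise 2 is O(not publish_memo → not hold_position); contrapositively O(hold_position → publish_memo). Since O(hold_position) holds, K gives O(publish_memo).
Premise 5 is O(not reconcile_schedule → not publish_memo); contrapositively O(publish_memo → reconcile_schedule). Since O(publish_memo) holds, K gives O(reconcile_schedule).
Premise 8, O(not mute_channel → not reconcile_schedule), contraposes to O(reconcile_schedule → mute_channel); with O(reconcile_schedule) we get O(mute_channel).
The contrapositive of premise 1 (O(sign_claim → not mute_channel)) is O(mute_channel → not sign_claim), and O(mute_channel) is already established, so O(not sign_claim).
So O(not sign_claim) holds, i.e. sign_claim is forbidden. None of the other listed options is forbidden under the premises.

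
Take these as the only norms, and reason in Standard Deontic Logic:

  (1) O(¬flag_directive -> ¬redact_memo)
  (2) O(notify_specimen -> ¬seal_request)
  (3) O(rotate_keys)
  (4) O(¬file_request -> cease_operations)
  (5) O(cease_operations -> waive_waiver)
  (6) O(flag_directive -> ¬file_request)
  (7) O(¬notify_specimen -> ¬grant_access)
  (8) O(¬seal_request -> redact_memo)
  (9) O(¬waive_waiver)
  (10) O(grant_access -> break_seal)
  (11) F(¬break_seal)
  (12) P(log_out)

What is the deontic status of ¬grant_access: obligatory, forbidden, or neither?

Obligatory

From premise 9 we have O(¬waive_waiver).
Premise 5 is O(cease_operations -> waive_waiver); contrapositively O(¬waive_waiver -> ¬cease_operations). Since O(¬waive_waiver) holds, K gives O(¬cease_operations).
Premise 4 is O(¬file_request -> cease_operations); contrapositively O(¬cease_operations -> file_request). Since O(¬cease_operations) holds, K gives O(file_request).
The contrapositive of premise 6 (O(flag_directive -> ¬file_request)) is O(file_request -> ¬flag_directive), and O(file_request) is already established, so O(¬flag_directive).
From O(¬flag_directive) and premise 1, O(¬flag_directive -> ¬redact_memo), we obtain O(¬redact_memo).
The contrapositive of premise 8 (O(¬seal_request -> redact_memo)) is O(¬redact_memo -> seal_request), and O(¬redact_memo) is already established, so O(seal_request).
Premise 2, O(notify_specimen -> ¬seal_request), contraposes to O(seal_request -> ¬notify_specimen); with O(seal_request) we get O(¬notify_specimen).
From O(¬notify_specimen) and premise 7, O(¬notify_specimen -> ¬grant_access), we obtain O(¬grant_access).
Premises 3, 10, 11, 12 do not contribute to this derivation.
Hence ¬grant_access is obligatory.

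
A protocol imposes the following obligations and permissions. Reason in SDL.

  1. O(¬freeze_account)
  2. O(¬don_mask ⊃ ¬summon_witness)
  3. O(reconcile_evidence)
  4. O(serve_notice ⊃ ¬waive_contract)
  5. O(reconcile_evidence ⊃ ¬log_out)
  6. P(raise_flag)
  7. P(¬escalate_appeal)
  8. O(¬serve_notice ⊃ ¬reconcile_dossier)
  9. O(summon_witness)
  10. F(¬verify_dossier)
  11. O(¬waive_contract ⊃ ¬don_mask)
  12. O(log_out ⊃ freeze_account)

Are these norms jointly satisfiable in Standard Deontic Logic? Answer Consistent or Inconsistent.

Consistent

Premise 12 is O(log_out ⊃ freeze_account), but O(log_out) is not derivable from the premises, so it does not yield O(freeze_account).
So O(freeze_account) is not derivable, and the apparent clash with O(¬freeze_account) does not arise.
A world satisfying every obligation exists (e.g. don_mask=true, escalate_appeal=false, freeze_account=false, log_out=false, raise_flag=false, reconcile_dossier=false, reconcile_evidence=true, serve_notice=false, summon_witness=true, verify_dossier=true, waive_contract=true); no atom is both obligatory and forbidden, so the set is consistent.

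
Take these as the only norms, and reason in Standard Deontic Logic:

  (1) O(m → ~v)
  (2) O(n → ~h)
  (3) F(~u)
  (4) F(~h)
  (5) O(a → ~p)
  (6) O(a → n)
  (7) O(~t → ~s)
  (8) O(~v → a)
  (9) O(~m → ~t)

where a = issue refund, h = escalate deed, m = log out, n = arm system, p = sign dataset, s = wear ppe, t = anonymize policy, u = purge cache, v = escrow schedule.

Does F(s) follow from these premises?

Yes

F(~h) at premise 4 means O(h).
Premise 2, O(n → ~h), contraposes to O(h → ~n); with O(h) we get O(~n).
The contrapositive of premise 6 (O(a → n)) is O(~n → ~a), and O(~n) is already established, so O(~a).
Premise 8, O(~v → a), contraposes to O(~a → v); with O(~a) we get O(v).
Premise 1 is O(m → ~v); contrapositively O(v → ~m). Since O(v) holds, K gives O(~m).
Premise 9 is O(~m → ~t); since O(~m), deontic closure gives O(~t).
Premise 7 is O(~t → ~s); since O(~t), deontic closure gives O(~s).
Premises 3, 5 do not contribute to this derivation.
So O(~s) holds, i.e. F(s). The claim follows.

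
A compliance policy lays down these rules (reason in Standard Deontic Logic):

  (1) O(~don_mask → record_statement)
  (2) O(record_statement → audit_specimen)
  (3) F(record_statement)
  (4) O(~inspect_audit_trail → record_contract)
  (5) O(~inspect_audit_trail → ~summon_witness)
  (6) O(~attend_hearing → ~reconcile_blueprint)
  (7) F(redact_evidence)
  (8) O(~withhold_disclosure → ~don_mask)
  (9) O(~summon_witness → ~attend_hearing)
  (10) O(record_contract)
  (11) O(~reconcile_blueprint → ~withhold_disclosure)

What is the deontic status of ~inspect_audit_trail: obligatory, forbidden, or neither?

Forbidden

F(record_statement) at premise 3 means O(~record_statement).
Premise 1, O(~don_mask → record_statement), contraposes to O(~record_statement → don_mask); with O(~record_statement) we get O(don_mask).
Premise 8 is O(~withhold_disclosure → ~don_mask); contrapositively O(don_mask → withhold_disclosure). Since O(don_mask) holds, K gives O(withhold_disclosure).
Premise 11, O(~reconcile_blueprint → ~withhold_disclosure), contraposes to O(withhold_disclosure → reconcile_blueprint); with O(withhold_disclosure) we get O(reconcile_blueprint).
Premise 6, O(~attend_hearing → ~reconcile_blueprint), contraposes to O(reconcile_blueprint → attend_hearing); with O(reconcile_blueprint) we get O(attend_hearing).
Premise 9 is O(~summon_witness → ~attend_hearing); contrapositively O(attend_hearing → summon_witness). Since O(attend_hearing) holds, K gives O(summon_witness).
The contrapositive of premise 5 (O(~inspect_audit_trail → ~summon_witness)) is O(summon_witness → inspect_audit_trail), and O(summon_witness) is already established, so O(inspect_audit_trail).
Premises 2, 4, 7, 10 do not contribute to this derivation.
Thus O(inspect_audit_trail), which is F(~inspect_audit_trail): ~inspect_audit_trail is forbidden.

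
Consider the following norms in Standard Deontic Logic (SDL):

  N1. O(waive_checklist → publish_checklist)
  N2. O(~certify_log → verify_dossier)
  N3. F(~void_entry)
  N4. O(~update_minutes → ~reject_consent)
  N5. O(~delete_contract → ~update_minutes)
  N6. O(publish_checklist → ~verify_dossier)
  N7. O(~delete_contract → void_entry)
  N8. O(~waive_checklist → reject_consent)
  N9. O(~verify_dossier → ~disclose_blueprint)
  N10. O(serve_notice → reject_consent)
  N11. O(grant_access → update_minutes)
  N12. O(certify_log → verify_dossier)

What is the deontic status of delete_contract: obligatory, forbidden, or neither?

Obligatory

Premises 12 and 2 are O(certify_log → verify_dossier) and O(~certify_log → verify_dossier); every ideal world satisfies certify_log or ~certify_log, so in either case verify_dossier holds — hence O(verify_dossier).
The contrapositive of premise 6 (O(publish_checklist → ~verify_dossier)) is O(verify_dossier → ~publish_checklist), and O(verify_dossier) is already established, so O(~publish_checklist).
The contrapositive of premise 1 (O(waive_checklist → publish_checklist)) is O(~publish_checklist → ~waive_checklist), and O(~publish_checklist) is already established, so O(~waive_checklist).
Applying K to premise 8 (O(~waive_checklist → reject_consent)) and O(~waive_checklist) yields O(reject_consent).
Premise 4, O(~update_minutes → ~reject_consent), contraposes to O(reject_consent → update_minutes); with O(reject_consent) we get O(update_minutes).
The contrapositive of premise 5 (O(~delete_contract → ~update_minutes)) is O(update_minutes → delete_contract), and O(update_minutes) is already established, so O(delete_contract).
Premises 3, 7, 9, 10, 11 do not contribute to this derivation.
Hence delete_contract is obligatory.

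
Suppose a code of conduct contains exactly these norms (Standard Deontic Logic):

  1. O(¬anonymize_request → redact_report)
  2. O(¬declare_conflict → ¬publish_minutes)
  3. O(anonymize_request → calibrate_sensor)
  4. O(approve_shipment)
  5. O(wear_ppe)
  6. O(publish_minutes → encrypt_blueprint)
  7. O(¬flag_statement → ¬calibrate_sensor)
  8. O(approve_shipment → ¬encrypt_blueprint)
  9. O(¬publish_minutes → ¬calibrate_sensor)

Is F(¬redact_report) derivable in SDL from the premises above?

Yes

From premise 4 we have O(approve_shipment).
Premise 8 is O(approve_shipment → ¬encrypt_blueprint); since O(approve_shipment), deontic closure gives O(¬encrypt_blueprint).
Premise 6, O(publish_minutes → encrypt_blueprint), contraposes to O(¬encrypt_blueprint → ¬publish_minutes); with O(¬encrypt_blueprint) we get O(¬publish_minutes).
Premise 9 is O(¬publish_minutes → ¬calibrate_sensor); since O(¬publish_minutes), deontic closure gives O(¬calibrate_sensor).
Premise 3 is O(anonymize_request → calibrate_sensor); contrapositively O(¬calibrate_sensor → ¬anonymize_request). Since O(¬calibrate_sensor) holds, K gives O(¬anonymize_request).
Premise 1 is O(¬anonymize_request → redact_report); since O(¬anonymize_request), deontic closure gives O(redact_report).
Premises 2, 5, 7 do not contribute to this derivation.
So O(redact_report) holds, i.e. F(¬redact_report). The claim follows.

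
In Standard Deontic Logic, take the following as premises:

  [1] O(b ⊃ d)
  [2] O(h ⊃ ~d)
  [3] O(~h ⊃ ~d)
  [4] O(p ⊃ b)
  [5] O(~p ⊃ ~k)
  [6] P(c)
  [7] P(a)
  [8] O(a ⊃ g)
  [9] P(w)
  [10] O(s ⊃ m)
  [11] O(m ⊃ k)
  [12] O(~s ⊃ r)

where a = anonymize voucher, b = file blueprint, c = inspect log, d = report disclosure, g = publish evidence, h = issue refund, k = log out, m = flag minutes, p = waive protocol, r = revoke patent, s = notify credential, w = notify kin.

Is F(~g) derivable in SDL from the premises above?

No

Premise 8 is O(a ⊃ g), but O(a) is not derivable from the premises (the permission P(a) asserts only ~O(~a), not O(a)), so it does not yield O(g).
No other premise forces O(g). An ideal world satisfying every premise can still have ~g true, so F(~g) is not derivable.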